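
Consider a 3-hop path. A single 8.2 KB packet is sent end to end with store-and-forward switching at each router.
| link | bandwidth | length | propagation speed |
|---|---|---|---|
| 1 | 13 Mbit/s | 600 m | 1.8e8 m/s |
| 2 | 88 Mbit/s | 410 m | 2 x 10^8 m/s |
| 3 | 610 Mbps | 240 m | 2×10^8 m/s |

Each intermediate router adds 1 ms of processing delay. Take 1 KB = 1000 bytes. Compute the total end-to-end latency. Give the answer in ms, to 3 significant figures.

7.91 ms

L = 65600 bits.
Transmission delays (L/R per hop): 5.04615, 0.745455, 0.107541 ms; sum = 5.89915 ms.
Propagation delays (d/s per hop): 0.00333333, 0.00205, 0.0012 ms; sum = 0.00658333 ms.
Processing at 2 router(s): 2 × 1 ms = 2 ms.
End-to-end = 7.91 ms.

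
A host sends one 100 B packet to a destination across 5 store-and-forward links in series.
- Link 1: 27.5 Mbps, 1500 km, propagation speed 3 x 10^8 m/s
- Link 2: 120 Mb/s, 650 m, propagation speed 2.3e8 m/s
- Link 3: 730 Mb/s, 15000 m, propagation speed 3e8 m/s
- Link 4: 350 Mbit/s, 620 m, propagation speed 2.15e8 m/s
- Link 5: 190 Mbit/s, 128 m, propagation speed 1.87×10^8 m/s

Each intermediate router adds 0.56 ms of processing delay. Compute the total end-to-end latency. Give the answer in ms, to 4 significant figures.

7.340 ms

L = 100 × 8 = 800 bits.
Transmission delays (L/R per hop): 0.0290909, 0.00666667, 0.00109589, 0.00228571, 0.00421053 ms; sum = 0.0433497 ms.
Propagation delays (d/s per hop): 5, 0.00282609, 0.05, 0.00288372, 0.000684492 ms; sum = 5.05639 ms.
Processing at 4 router(s): 4 × 0.56 ms = 2.24 ms.
End-to-end = 7.340 ms.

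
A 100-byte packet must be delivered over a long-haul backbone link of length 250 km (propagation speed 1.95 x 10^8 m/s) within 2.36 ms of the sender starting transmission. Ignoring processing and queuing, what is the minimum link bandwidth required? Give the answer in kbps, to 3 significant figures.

742 kbps

L = 800 bits.
Propagation delay = 250000 / 195000000 = 1.28205 ms.
Transmission budget = 2.36 − 1.28205 = 1.07795 ms.
R ≥ L / t_tx = 800 bits / 0.00107795 s = 742 kbps.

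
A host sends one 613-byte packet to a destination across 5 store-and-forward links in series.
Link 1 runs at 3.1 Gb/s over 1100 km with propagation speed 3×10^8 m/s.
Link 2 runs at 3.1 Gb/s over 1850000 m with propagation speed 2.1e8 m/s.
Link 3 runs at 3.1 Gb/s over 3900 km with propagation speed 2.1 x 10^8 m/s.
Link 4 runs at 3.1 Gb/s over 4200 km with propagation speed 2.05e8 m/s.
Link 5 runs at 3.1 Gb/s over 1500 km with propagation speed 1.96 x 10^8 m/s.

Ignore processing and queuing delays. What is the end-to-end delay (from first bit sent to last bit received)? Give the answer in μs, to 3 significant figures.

L = 613 × 8 = 4904 bits.
Transmission delay per hop = L/R = 4904/3100000000 = 1.58194 μs; 5 hops → 7.90968 μs.
Propagation delays (d/s per hop): 3666.67, 8809.52, 18571.4, 20487.8, 7653.06 μs; sum = 59188.5 μs.
End-to-end = 59200 μs.

59200 μs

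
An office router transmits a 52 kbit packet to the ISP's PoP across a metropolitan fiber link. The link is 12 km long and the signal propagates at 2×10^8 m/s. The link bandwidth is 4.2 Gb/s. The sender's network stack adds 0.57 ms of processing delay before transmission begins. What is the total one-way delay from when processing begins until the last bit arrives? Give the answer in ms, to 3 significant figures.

L = 52000 bits.
Transmission delay = L/R = 52000 / 4200000000 = 0.012381 ms.
Propagation delay = d/s = 12000 m / 200000000 m/s = 0.06 ms.
Plus processing delay 0.57 ms = 0.57 ms.
Total = 0.642 ms.

0.642 ms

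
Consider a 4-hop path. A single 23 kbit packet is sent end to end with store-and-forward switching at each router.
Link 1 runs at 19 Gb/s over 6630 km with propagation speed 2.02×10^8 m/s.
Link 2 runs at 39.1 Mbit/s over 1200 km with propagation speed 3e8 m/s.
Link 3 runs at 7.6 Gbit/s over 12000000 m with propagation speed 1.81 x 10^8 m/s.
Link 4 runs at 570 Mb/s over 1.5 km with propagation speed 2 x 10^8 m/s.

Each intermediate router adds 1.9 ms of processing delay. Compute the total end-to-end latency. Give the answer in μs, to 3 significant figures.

L = 23000 bits.
Transmission delays (L/R per hop): 1.21053, 588.235, 3.02632, 40.3509 μs; sum = 632.823 μs.
Propagation delays (d/s per hop): 32821.8, 4000, 66298.3, 7.5 μs; sum = 103128 μs.
Processing at 3 router(s): 3 × 1.9 ms = 5700 μs.
End-to-end = 109000 μs.

109000 μs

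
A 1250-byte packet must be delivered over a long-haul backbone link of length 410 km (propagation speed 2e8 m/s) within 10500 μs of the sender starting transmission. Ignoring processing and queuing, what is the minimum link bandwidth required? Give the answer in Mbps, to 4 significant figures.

L = 10000 bits.
Propagation delay = 410000 / 200000000 = 2050 μs.
Transmission budget = 10500 − 2050 = 8450 μs.
R ≥ L / t_tx = 10000 bits / 0.00845 s = 1.183 Mbps.

1.183 Mbps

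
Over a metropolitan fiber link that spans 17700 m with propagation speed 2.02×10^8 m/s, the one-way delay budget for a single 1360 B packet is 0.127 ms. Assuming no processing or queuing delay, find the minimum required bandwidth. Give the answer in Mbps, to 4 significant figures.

L = 10880 bits.
Propagation delay = 17700 / 202000000 = 0.0876238 ms.
Transmission budget = 0.127 − 0.0876238 = 0.0393762 ms.
R ≥ L / t_tx = 10880 bits / 3.93762e-05 s = 276.3 Mbps.

276.3 Mbps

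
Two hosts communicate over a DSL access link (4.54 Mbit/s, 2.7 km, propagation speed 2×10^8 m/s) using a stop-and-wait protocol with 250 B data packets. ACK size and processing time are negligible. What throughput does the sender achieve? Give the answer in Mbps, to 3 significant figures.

4.28 Mbps

t_tx = L/R = 2000/4540000 = 0.000440529 s.
t_prop = 2700/200000000 = 1.35e-05 s; RTT = 2.7e-05 s.
Cycle = t_tx + RTT = 0.000467529 s.
Throughput = L / cycle = 2000 / 0.000467529 = 4.28 Mbps.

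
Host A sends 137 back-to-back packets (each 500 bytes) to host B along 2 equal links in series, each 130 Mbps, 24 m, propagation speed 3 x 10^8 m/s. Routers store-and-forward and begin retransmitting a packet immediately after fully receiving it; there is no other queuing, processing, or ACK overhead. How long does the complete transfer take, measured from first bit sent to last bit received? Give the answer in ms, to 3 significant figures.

4.25 ms

Per-hop transmission t_tx = L/R = 4000/130000000 = 0.0307692 ms.
Per-hop propagation t_prop = 24/300000000 = 8e-05 ms.
Pipeline fill: first packet needs 2·t_tx to clear all hops; remaining 136 packets each add one t_tx.
Total = (2+137-1)·t_tx + 2·t_prop = 138·0.0307692 + 2·8e-05 = 4.25 ms.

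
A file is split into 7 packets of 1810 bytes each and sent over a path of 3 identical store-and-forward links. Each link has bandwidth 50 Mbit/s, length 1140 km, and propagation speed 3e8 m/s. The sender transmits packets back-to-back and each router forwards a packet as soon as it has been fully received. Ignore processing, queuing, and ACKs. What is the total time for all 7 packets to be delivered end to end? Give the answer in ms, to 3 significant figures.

14.0 ms

Per-hop transmission t_tx = L/R = 14480/50000000 = 0.2896 ms.
Per-hop propagation t_prop = 1140000/300000000 = 3.8 ms.
Pipeline fill: first packet needs 3·t_tx to clear all hops; remaining 6 packets each add one t_tx.
Total = (3+7-1)·t_tx + 3·t_prop = 9·0.2896 + 3·3.8 = 14.0 ms.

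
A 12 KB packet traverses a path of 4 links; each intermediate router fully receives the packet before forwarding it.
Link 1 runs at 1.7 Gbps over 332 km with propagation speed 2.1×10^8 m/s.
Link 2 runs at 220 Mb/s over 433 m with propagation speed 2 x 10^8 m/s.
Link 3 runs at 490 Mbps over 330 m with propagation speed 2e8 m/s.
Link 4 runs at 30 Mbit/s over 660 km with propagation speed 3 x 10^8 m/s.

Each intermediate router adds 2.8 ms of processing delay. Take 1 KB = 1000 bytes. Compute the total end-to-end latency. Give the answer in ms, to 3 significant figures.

16.1 ms

L = 96000 bits.
Transmission delays (L/R per hop): 0.0564706, 0.436364, 0.195918, 3.2 ms; sum = 3.88875 ms.
Propagation delays (d/s per hop): 1.58095, 0.002165, 0.00165, 2.2 ms; sum = 3.78477 ms.
Processing at 3 router(s): 3 × 2.8 ms = 8.4 ms.
End-to-end = 16.1 ms.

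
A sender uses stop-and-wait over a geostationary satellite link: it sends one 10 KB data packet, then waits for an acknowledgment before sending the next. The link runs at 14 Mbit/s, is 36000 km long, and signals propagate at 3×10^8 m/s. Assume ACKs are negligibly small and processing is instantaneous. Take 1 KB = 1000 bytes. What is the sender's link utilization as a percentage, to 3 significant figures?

t_tx = L/R = 80000/14000000 = 0.00571429 s.
t_prop = 36000000/300000000 = 0.12 s; RTT = 0.24 s.
Cycle = t_tx + RTT = 0.245714 s.
Utilization = t_tx / cycle = 0.00571429/0.245714 = 2.33 %.

2.33 %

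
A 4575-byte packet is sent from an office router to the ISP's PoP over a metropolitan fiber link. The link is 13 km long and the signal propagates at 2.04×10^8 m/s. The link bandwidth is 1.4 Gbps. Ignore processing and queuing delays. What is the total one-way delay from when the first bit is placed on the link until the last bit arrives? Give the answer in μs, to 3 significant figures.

89.9 μs

L = 4575 × 8 = 36600 bits.
Transmission delay = L/R = 36600 / 1400000000 = 26.1429 μs.
Propagation delay = d/s = 13000 m / 204000000 m/s = 63.7255 μs.
Total = 89.9 μs.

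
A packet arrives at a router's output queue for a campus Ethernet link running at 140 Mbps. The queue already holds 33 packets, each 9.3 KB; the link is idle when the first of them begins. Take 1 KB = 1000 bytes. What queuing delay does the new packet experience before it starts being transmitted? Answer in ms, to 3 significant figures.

Each queued packet: L/R = 74400/140000000 = 0.531429 ms.
33 queued → 17.5371 ms.
Queuing delay = 17.5 ms.

17.5 ms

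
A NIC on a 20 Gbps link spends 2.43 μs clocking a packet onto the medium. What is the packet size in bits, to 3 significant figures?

L = R × t_tx = 20000000000 b/s × 2.43e-06 s = 48600 bits.

48600 bits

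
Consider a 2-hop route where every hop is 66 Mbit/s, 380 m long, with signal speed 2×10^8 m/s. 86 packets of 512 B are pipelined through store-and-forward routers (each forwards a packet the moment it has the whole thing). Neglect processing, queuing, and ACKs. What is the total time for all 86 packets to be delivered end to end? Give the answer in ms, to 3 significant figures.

5.40 ms

Per-hop transmission t_tx = L/R = 4096/66000000 = 0.0620606 ms.
Per-hop propagation t_prop = 380/200000000 = 0.0019 ms.
Pipeline fill: first packet needs 2·t_tx to clear all hops; remaining 85 packets each add one t_tx.
Total = (2+86-1)·t_tx + 2·t_prop = 87·0.0620606 + 2·0.0019 = 5.40 ms.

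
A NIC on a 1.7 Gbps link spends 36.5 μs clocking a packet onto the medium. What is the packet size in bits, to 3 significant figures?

L = R × t_tx = 1700000000 b/s × 3.65e-05 s = 62050 bits.

62100 bits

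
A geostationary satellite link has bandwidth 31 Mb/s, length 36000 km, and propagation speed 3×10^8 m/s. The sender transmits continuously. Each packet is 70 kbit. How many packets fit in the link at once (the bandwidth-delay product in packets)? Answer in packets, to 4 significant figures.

53.14 packets

Propagation delay = 36000000 / 300000000 = 0.12 s.
BDP = R × t_prop = 31000000 × 0.12 = 3720000 bits.
In packets of 70000 bits: 53.14 packets.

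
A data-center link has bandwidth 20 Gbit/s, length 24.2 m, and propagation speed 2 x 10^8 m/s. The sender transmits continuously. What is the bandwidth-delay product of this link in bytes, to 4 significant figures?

Propagation delay = 24.2 / 200000000 = 1.21e-07 s.
BDP = R × t_prop = 20000000000 × 1.21e-07 = 2420 bits.
In bytes: 2420/8 = 302.5 bytes.

302.5 bytes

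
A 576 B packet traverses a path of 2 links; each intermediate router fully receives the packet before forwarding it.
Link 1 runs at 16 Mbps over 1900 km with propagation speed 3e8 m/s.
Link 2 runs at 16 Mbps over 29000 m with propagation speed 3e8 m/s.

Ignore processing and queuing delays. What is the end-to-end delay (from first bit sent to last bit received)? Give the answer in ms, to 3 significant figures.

7.01 ms

L = 576 × 8 = 4608 bits.
Transmission delay per hop = L/R = 4608/16000000 = 0.288 ms; 2 hops → 0.576 ms.
Propagation delays (d/s per hop): 6.33333, 0.0966667 ms; sum = 6.43 ms.
End-to-end = 7.01 ms.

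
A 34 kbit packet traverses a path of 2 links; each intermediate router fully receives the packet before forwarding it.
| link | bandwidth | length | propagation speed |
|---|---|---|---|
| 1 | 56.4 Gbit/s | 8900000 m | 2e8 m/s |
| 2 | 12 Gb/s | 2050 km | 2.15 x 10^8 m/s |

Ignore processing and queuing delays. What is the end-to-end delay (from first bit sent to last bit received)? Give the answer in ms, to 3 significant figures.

L = 34000 bits.
Transmission delays (L/R per hop): 0.000602837, 0.00283333 ms; sum = 0.00343617 ms.
Propagation delays (d/s per hop): 44.5, 9.53488 ms; sum = 54.0349 ms.
End-to-end = 54.0 ms.

54.0 ms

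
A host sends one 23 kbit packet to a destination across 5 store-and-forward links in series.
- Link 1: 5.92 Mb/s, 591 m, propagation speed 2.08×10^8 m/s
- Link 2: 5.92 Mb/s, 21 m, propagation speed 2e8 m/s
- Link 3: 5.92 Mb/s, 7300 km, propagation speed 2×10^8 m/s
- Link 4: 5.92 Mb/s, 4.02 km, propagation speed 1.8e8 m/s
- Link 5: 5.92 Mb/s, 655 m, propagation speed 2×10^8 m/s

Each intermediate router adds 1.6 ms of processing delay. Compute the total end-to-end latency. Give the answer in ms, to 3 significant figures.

L = 23000 bits.
Transmission delay per hop = L/R = 23000/5920000 = 3.88514 ms; 5 hops → 19.4257 ms.
Propagation delays (d/s per hop): 0.00284135, 0.000105, 36.5, 0.0223333, 0.003275 ms; sum = 36.5286 ms.
Processing at 4 router(s): 4 × 1.6 ms = 6.4 ms.
End-to-end = 62.4 ms.

62.4 ms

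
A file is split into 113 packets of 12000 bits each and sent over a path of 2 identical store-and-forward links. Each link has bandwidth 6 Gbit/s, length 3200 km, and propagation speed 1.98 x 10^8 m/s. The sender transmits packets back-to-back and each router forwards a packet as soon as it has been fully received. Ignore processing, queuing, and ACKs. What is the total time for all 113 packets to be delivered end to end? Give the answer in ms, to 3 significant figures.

32.6 ms

Per-hop transmission t_tx = L/R = 12000/6000000000 = 0.002 ms.
Per-hop propagation t_prop = 3200000/198000000 = 16.1616 ms.
Pipeline fill: first packet needs 2·t_tx to clear all hops; remaining 112 packets each add one t_tx.
Total = (2+113-1)·t_tx + 2·t_prop = 114·0.002 + 2·16.1616 = 32.6 ms.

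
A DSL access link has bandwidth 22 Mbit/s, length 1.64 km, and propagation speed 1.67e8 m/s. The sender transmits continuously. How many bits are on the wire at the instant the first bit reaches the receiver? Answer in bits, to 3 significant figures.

216 bits

Propagation delay = 1640 / 167000000 = 9.82036e-06 s.
BDP = R × t_prop = 22000000 × 9.82036e-06 = 216.048 bits.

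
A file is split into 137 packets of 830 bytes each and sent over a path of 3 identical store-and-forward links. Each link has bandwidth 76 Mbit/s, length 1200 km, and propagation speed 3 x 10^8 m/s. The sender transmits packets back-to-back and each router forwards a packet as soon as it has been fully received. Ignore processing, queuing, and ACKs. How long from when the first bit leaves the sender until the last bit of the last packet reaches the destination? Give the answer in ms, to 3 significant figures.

Per-hop transmission t_tx = L/R = 6640/76000000 = 0.0873684 ms.
Per-hop propagation t_prop = 1200000/300000000 = 4 ms.
Pipeline fill: first packet needs 3·t_tx to clear all hops; remaining 136 packets each add one t_tx.
Total = (3+137-1)·t_tx + 3·t_prop = 139·0.0873684 + 3·4 = 24.1 ms.

24.1 ms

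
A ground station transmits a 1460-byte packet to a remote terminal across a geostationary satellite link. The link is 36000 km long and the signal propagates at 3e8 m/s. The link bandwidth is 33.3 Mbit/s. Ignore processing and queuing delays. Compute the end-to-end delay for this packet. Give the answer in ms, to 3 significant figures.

120 ms

L = 1460 × 8 = 11680 bits.
Transmission delay = L/R = 11680 / 3.33e+07 = 0.350751 ms.
Propagation delay = d/s = 36000000 m / 300000000 m/s = 120 ms.
Total = 120 ms.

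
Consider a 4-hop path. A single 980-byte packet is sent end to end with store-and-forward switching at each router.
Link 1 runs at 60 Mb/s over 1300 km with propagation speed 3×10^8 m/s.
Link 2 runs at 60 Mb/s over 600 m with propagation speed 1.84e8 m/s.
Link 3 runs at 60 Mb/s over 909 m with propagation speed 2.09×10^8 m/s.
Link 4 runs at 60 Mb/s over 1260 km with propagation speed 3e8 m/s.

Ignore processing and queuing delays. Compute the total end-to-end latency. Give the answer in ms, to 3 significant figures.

9.06 ms

L = 980 × 8 = 7840 bits.
Transmission delay per hop = L/R = 7840/60000000 = 0.130667 ms; 4 hops → 0.522667 ms.
Propagation delays (d/s per hop): 4.33333, 0.00326087, 0.00434928, 4.2 ms; sum = 8.54094 ms.
End-to-end = 9.06 ms.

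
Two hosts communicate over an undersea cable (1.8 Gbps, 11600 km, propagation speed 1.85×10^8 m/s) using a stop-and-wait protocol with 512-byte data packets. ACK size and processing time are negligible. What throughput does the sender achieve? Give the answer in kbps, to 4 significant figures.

32.66 kbps

t_tx = L/R = 4096/1800000000 = 2.27556e-06 s.
t_prop = 11600000/185000000 = 0.0627027 s; RTT = 0.125405 s.
Cycle = t_tx + RTT = 0.125408 s.
Throughput = L / cycle = 4096 / 0.125408 = 32.66 kbps.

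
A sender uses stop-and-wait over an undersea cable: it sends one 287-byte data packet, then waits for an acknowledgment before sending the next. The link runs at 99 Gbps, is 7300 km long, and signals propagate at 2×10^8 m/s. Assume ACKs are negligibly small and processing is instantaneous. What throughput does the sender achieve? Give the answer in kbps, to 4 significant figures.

t_tx = L/R = 2296/99000000000 = 2.31919e-08 s.
t_prop = 7300000/200000000 = 0.0365 s; RTT = 0.073 s.
Cycle = t_tx + RTT = 0.073 s.
Throughput = L / cycle = 2296 / 0.073 = 31.45 kbps.

31.45 kbps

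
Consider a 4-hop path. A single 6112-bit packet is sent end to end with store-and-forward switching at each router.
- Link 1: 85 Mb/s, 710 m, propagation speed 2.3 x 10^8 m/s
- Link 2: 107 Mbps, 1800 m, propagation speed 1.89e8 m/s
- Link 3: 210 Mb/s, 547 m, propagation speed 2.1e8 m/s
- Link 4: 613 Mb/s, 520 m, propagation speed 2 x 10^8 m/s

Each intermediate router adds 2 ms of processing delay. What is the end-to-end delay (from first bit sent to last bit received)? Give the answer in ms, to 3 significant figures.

6.19 ms

Transmission delays (L/R per hop): 0.0719059, 0.0571215, 0.0291048, 0.00997064 ms; sum = 0.168103 ms.
Propagation delays (d/s per hop): 0.00308696, 0.00952381, 0.00260476, 0.0026 ms; sum = 0.0178155 ms.
Processing at 3 router(s): 3 × 2 ms = 6 ms.
End-to-end = 6.19 ms.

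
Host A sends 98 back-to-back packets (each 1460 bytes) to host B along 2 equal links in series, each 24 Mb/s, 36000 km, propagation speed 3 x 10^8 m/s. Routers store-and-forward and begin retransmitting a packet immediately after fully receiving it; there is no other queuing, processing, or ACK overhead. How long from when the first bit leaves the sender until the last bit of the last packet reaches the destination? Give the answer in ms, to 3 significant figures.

288 ms

Per-hop transmission t_tx = L/R = 11680/24000000 = 0.486667 ms.
Per-hop propagation t_prop = 36000000/300000000 = 120 ms.
Pipeline fill: first packet needs 2·t_tx to clear all hops; remaining 97 packets each add one t_tx.
Total = (2+98-1)·t_tx + 2·t_prop = 99·0.486667 + 2·120 = 288 ms.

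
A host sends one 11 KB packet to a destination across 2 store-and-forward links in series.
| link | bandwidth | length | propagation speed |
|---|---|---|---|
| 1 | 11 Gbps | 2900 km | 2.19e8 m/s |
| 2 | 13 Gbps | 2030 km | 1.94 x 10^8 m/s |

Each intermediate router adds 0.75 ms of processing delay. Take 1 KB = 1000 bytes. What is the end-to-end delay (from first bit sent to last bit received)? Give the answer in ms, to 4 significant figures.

24.47 ms

L = 88000 bits.
Transmission delays (L/R per hop): 0.008, 0.00676923 ms; sum = 0.0147692 ms.
Propagation delays (d/s per hop): 13.242, 10.4639 ms; sum = 23.7059 ms.
Processing at 1 router(s): 1 × 0.75 ms = 0.75 ms.
End-to-end = 24.47 ms.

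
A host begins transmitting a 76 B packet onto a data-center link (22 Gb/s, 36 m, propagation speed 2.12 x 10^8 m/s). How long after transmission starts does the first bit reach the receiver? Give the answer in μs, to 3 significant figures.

0.170 μs

First bit experiences only propagation delay: d/s = 36/212000000 = 0.170 μs.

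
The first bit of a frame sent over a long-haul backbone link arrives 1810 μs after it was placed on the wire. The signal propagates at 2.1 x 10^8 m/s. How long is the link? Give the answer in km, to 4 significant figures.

d = s × t_prop = 210000000 × 0.00181 = 380.1 km.

380.1 km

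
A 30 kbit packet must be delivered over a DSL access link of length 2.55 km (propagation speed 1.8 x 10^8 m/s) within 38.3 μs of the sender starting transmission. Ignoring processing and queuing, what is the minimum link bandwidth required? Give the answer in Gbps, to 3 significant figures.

Propagation delay = 2550 / 180000000 = 14.1667 μs.
Transmission budget = 38.3 − 14.1667 = 24.1333 μs.
R ≥ L / t_tx = 30000 bits / 2.41333e-05 s = 1.24 Gbps.

1.24 Gbps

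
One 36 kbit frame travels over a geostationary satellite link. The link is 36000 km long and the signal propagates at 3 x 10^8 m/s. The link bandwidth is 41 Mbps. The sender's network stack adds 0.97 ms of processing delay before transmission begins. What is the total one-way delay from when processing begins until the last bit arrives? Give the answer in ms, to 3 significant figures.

122 ms

L = 36000 bits.
Transmission delay = L/R = 36000 / 41000000 = 0.878049 ms.
Propagation delay = d/s = 36000000 m / 300000000 m/s = 120 ms.
Plus processing delay 0.97 ms = 0.97 ms.
Total = 122 ms.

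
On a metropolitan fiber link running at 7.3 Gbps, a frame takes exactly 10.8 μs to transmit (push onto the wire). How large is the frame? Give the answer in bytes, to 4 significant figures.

9855 bytes

L = R × t_tx = 7300000000 b/s × 1.08e-05 s = 78840 bits.
In bytes: 78840 / 8 = 9855 bytes.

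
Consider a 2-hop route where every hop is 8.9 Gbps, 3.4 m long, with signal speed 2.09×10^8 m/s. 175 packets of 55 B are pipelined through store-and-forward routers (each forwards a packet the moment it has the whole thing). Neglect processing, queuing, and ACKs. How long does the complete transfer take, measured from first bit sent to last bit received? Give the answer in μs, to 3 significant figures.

Per-hop transmission t_tx = L/R = 440/8900000000 = 0.0494382 μs.
Per-hop propagation t_prop = 3.4/209000000 = 0.0162679 μs.
Pipeline fill: first packet needs 2·t_tx to clear all hops; remaining 174 packets each add one t_tx.
Total = (2+175-1)·t_tx + 2·t_prop = 176·0.0494382 + 2·0.0162679 = 8.73 μs.

8.73 μs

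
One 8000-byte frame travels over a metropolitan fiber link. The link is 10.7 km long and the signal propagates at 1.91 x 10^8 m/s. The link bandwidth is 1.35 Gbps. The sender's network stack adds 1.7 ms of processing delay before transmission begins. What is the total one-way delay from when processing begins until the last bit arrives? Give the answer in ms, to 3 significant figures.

1.80 ms

L = 8000 × 8 = 64000 bits.
Transmission delay = L/R = 64000 / 1350000000 = 0.0474074 ms.
Propagation delay = d/s = 10700 m / 191000000 m/s = 0.0560209 ms.
Plus processing delay 1.7 ms = 1.7 ms.
Total = 1.80 ms.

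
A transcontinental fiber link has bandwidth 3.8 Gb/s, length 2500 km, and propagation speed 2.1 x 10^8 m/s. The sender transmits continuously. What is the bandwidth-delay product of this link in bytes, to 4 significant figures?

Propagation delay = 2500000 / 210000000 = 0.0119048 s.
BDP = R × t_prop = 3800000000 × 0.0119048 = 45238100 bits.
In bytes: 45238100/8 = 5655000 bytes.

5655000 bytes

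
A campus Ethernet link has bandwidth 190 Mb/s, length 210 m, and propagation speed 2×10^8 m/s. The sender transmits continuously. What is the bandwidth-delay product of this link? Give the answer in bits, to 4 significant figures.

199.5 bits

Propagation delay = 210 / 200000000 = 1.05e-06 s.
BDP = R × t_prop = 190000000 × 1.05e-06 = 199.5 bits.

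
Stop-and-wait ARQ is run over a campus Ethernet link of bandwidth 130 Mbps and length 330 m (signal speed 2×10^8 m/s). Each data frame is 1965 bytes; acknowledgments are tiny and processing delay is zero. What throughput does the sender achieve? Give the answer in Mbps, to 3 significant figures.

t_tx = L/R = 15720/130000000 = 0.000120923 s.
t_prop = 330/200000000 = 1.65e-06 s; RTT = 3.3e-06 s.
Cycle = t_tx + RTT = 0.000124223 s.
Throughput = L / cycle = 15720 / 0.000124223 = 127 Mbps.

127 Mbps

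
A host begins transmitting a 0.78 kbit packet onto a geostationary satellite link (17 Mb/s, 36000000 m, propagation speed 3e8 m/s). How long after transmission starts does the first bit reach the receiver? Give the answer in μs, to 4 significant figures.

120000 μs

First bit experiences only propagation delay: d/s = 36000000/300000000 = 120000 μs.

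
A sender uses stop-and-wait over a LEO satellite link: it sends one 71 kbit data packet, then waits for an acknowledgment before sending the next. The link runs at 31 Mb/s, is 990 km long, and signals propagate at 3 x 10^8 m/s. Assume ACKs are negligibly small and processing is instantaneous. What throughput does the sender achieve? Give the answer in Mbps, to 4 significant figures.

7.986 Mbps

t_tx = L/R = 71000/31000000 = 0.00229032 s.
t_prop = 990000/300000000 = 0.0033 s; RTT = 0.0066 s.
Cycle = t_tx + RTT = 0.00889032 s.
Throughput = L / cycle = 71000 / 0.00889032 = 7.986 Mbps.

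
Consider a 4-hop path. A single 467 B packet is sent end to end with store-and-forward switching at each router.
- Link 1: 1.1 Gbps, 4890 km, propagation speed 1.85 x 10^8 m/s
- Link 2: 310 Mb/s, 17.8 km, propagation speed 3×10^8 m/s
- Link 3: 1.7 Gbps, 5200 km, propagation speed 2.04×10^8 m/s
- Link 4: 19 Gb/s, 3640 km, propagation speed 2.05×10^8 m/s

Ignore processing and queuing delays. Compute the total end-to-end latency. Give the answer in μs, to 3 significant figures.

69800 μs

L = 467 × 8 = 3736 bits.
Transmission delays (L/R per hop): 3.39636, 12.0516, 2.19765, 0.196632 μs; sum = 17.8423 μs.
Propagation delays (d/s per hop): 26432.4, 59.3333, 25490.2, 17756.1 μs; sum = 69738.1 μs.
End-to-end = 69800 μs.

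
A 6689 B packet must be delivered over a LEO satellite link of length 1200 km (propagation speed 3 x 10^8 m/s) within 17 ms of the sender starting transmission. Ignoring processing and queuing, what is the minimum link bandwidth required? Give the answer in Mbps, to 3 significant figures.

L = 53512 bits.
Propagation delay = 1200000 / 300000000 = 4 ms.
Transmission budget = 17 − 4 = 13 ms.
R ≥ L / t_tx = 53512 bits / 0.013 s = 4.12 Mbps.

4.12 Mbps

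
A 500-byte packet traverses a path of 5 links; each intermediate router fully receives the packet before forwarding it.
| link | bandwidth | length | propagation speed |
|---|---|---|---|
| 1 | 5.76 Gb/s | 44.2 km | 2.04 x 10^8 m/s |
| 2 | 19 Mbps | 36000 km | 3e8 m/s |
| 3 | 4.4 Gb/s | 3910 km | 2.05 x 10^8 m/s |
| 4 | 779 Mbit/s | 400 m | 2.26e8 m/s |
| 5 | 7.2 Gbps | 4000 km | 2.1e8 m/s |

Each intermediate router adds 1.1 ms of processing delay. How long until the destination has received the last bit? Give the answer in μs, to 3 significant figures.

163000 μs

L = 500 × 8 = 4000 bits.
Transmission delays (L/R per hop): 0.694444, 210.526, 0.909091, 5.13479, 0.555556 μs; sum = 217.82 μs.
Propagation delays (d/s per hop): 216.667, 120000, 19073.2, 1.76991, 19047.6 μs; sum = 158339 μs.
Processing at 4 router(s): 4 × 1.1 ms = 4400 μs.
End-to-end = 163000 μs.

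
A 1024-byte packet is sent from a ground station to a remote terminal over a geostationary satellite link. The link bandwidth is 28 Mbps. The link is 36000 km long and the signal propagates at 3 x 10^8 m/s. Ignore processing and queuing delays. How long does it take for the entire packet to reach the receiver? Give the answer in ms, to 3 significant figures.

120 ms

L = 1024 × 8 = 8192 bits.
Transmission delay = L/R = 8192 / 28000000 = 0.292571 ms.
Propagation delay = d/s = 36000000 m / 300000000 m/s = 120 ms.
Total = 120 ms.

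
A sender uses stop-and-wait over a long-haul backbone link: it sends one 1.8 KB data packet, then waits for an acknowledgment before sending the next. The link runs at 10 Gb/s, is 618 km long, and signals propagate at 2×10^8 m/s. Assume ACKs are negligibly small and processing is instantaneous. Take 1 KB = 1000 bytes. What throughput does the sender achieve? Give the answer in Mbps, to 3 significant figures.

t_tx = L/R = 14400/10000000000 = 1.44e-06 s.
t_prop = 618000/200000000 = 0.00309 s; RTT = 0.00618 s.
Cycle = t_tx + RTT = 0.00618144 s.
Throughput = L / cycle = 14400 / 0.00618144 = 2.33 Mbps.

2.33 Mbps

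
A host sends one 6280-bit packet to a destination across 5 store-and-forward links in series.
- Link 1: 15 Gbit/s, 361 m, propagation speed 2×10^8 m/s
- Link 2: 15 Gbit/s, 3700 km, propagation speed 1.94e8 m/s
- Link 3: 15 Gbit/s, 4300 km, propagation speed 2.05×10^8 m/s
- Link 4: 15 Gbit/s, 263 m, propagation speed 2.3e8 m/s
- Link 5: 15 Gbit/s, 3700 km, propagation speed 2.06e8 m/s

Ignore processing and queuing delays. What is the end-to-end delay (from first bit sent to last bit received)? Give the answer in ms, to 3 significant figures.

58.0 ms

Transmission delay per hop = L/R = 6280/15000000000 = 0.000418667 ms; 5 hops → 0.00209333 ms.
Propagation delays (d/s per hop): 0.001805, 19.0722, 20.9756, 0.00114348, 17.9612 ms; sum = 58.0119 ms.
End-to-end = 58.0 ms.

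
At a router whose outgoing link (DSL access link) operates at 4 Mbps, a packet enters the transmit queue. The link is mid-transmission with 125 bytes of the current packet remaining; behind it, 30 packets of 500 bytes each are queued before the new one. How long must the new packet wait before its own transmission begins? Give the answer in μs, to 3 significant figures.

30300 μs

Each queued packet: L/R = 4000/4000000 = 1000 μs.
30 queued → 30000 μs.
Plus remaining 1000 bits of current packet: 250 μs.
Queuing delay = 30300 μs.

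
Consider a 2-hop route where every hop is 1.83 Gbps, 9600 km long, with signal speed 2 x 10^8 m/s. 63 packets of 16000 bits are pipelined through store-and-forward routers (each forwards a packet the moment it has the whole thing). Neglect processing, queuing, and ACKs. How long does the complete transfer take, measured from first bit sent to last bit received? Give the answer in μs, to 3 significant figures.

Per-hop transmission t_tx = L/R = 16000/1830000000 = 8.74317 μs.
Per-hop propagation t_prop = 9600000/200000000 = 48000 μs.
Pipeline fill: first packet needs 2·t_tx to clear all hops; remaining 62 packets each add one t_tx.
Total = (2+63-1)·t_tx + 2·t_prop = 64·8.74317 + 2·48000 = 96600 μs.

96600 μs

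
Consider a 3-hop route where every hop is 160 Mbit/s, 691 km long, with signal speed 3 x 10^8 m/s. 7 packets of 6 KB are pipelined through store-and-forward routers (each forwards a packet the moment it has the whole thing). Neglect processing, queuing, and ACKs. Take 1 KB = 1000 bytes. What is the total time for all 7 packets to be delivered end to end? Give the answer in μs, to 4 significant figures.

9610 μs

Per-hop transmission t_tx = L/R = 48000/160000000 = 300 μs.
Per-hop propagation t_prop = 691000/300000000 = 2303.33 μs.
Pipeline fill: first packet needs 3·t_tx to clear all hops; remaining 6 packets each add one t_tx.
Total = (3+7-1)·t_tx + 3·t_prop = 9·300 + 3·2303.33 = 9610 μs.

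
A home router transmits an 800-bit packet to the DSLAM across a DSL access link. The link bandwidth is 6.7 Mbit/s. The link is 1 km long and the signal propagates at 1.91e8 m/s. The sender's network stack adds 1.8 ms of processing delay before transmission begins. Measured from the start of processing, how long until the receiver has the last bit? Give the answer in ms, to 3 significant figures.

1.92 ms

Transmission delay = L/R = 800 / 6700000 = 0.119403 ms.
Propagation delay = d/s = 1000 m / 191000000 m/s = 0.0052356 ms.
Plus processing delay 1.8 ms = 1.8 ms.
Total = 1.92 ms.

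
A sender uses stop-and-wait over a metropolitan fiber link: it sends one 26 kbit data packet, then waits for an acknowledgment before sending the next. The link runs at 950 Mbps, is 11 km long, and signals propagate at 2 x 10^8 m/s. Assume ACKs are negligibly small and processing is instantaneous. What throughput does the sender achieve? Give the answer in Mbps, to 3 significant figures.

t_tx = L/R = 26000/950000000 = 2.73684e-05 s.
t_prop = 11000/200000000 = 5.5e-05 s; RTT = 0.00011 s.
Cycle = t_tx + RTT = 0.000137368 s.
Throughput = L / cycle = 26000 / 0.000137368 = 189 Mbps.

189 Mbps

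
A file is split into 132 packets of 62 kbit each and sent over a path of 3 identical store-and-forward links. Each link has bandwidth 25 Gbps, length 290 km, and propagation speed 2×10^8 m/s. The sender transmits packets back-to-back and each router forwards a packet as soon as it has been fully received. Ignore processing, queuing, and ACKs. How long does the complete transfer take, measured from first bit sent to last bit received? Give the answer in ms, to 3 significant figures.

4.68 ms

Per-hop transmission t_tx = L/R = 62000/25000000000 = 0.00248 ms.
Per-hop propagation t_prop = 290000/200000000 = 1.45 ms.
Pipeline fill: first packet needs 3·t_tx to clear all hops; remaining 131 packets each add one t_tx.
Total = (3+132-1)·t_tx + 3·t_prop = 134·0.00248 + 3·1.45 = 4.68 ms.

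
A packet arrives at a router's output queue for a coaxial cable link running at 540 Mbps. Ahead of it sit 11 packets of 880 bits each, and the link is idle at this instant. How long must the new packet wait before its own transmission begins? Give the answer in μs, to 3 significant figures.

17.9 μs

Each queued packet: L/R = 880/540000000 = 1.62963 μs.
11 queued → 17.9259 μs.
Queuing delay = 17.9 μs.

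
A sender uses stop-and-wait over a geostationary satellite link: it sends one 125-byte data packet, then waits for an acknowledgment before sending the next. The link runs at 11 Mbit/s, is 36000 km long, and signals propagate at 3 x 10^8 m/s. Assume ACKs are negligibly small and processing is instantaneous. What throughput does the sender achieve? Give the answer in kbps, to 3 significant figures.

t_tx = L/R = 1000/11000000 = 9.09091e-05 s.
t_prop = 36000000/300000000 = 0.12 s; RTT = 0.24 s.
Cycle = t_tx + RTT = 0.240091 s.
Throughput = L / cycle = 1000 / 0.240091 = 4.17 kbps.

4.17 kbps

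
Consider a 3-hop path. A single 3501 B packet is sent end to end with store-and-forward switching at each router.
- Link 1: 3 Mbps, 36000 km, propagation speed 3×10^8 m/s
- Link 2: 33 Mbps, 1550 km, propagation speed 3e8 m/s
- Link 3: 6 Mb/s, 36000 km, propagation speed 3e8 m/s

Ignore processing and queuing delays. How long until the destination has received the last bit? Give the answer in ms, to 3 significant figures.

260 ms

L = 3501 × 8 = 28008 bits.
Transmission delays (L/R per hop): 9.336, 0.848727, 4.668 ms; sum = 14.8527 ms.
Propagation delays (d/s per hop): 120, 5.16667, 120 ms; sum = 245.167 ms.
End-to-end = 260 ms.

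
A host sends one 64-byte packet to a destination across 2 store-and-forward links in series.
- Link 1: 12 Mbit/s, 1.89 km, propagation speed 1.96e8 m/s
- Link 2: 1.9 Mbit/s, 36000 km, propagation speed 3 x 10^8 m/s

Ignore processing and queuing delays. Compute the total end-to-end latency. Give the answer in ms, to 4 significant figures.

L = 64 × 8 = 512 bits.
Transmission delays (L/R per hop): 0.0426667, 0.269474 ms; sum = 0.31214 ms.
Propagation delays (d/s per hop): 0.00964286, 120 ms; sum = 120.01 ms.
End-to-end = 120.3 ms.

120.3 ms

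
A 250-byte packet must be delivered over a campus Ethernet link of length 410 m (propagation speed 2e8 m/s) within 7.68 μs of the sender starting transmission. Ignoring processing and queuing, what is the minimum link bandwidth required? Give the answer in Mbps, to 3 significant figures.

355 Mbps

L = 2000 bits.
Propagation delay = 410 / 200000000 = 2.05 μs.
Transmission budget = 7.68 − 2.05 = 5.63 μs.
R ≥ L / t_tx = 2000 bits / 5.63e-06 s = 355 Mbps.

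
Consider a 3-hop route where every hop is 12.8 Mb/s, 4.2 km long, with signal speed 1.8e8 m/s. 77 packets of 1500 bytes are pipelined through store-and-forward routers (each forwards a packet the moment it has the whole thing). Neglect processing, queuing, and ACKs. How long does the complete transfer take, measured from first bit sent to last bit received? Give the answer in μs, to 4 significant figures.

74130 μs

Per-hop transmission t_tx = L/R = 12000/12800000 = 937.5 μs.
Per-hop propagation t_prop = 4200/180000000 = 23.3333 μs.
Pipeline fill: first packet needs 3·t_tx to clear all hops; remaining 76 packets each add one t_tx.
Total = (3+77-1)·t_tx + 3·t_prop = 79·937.5 + 3·23.3333 = 74130 μs.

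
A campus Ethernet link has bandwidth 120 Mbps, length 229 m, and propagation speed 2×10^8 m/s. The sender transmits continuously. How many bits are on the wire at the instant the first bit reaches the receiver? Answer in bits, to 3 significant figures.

137 bits

Propagation delay = 229 / 200000000 = 1.145e-06 s.
BDP = R × t_prop = 120000000 × 1.145e-06 = 137.4 bits.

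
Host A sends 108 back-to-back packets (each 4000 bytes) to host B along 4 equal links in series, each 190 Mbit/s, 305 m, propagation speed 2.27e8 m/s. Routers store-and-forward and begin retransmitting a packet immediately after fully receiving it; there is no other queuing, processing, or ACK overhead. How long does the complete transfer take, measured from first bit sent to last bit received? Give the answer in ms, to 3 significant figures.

18.7 ms

Per-hop transmission t_tx = L/R = 32000/190000000 = 0.168421 ms.
Per-hop propagation t_prop = 305/227000000 = 0.00134361 ms.
Pipeline fill: first packet needs 4·t_tx to clear all hops; remaining 107 packets each add one t_tx.
Total = (4+108-1)·t_tx + 4·t_prop = 111·0.168421 + 4·0.00134361 = 18.7 ms.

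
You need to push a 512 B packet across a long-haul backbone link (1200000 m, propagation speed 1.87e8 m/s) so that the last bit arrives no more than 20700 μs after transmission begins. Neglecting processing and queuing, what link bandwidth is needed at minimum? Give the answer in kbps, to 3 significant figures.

287 kbps

L = 4096 bits.
Propagation delay = 1200000 / 187000000 = 6417.11 μs.
Transmission budget = 20700 − 6417.11 = 14282.9 μs.
R ≥ L / t_tx = 4096 bits / 0.0142829 s = 287 kbps.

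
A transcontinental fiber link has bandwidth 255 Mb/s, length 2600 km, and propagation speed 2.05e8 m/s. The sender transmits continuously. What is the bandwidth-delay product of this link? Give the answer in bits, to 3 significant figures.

3230000 bits

Propagation delay = 2600000 / 2.05e+08 = 0.0126829 s.
BDP = R × t_prop = 255000000 × 0.0126829 = 3234150 bits.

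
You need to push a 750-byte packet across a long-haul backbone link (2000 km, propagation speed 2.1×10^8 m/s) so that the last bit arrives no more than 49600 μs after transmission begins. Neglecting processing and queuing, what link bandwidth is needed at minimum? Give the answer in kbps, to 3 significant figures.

150 kbps

L = 6000 bits.
Propagation delay = 2000000 / 210000000 = 9523.81 μs.
Transmission budget = 49600 − 9523.81 = 40076.2 μs.
R ≥ L / t_tx = 6000 bits / 0.0400762 s = 150 kbps.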